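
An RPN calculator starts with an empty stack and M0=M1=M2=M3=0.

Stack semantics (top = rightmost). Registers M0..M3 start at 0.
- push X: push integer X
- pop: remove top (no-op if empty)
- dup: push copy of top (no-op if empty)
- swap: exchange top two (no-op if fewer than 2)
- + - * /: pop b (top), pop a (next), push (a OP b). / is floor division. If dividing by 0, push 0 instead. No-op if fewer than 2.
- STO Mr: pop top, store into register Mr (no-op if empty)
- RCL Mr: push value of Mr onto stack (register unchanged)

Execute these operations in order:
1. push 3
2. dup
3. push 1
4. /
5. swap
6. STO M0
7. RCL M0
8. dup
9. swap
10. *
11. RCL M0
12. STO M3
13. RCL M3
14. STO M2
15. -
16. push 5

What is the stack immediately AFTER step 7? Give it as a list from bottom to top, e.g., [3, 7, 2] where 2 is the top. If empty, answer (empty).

After op 1 (push 3): stack=[3] mem=[0,0,0,0]
After op 2 (dup): stack=[3,3] mem=[0,0,0,0]
After op 3 (push 1): stack=[3,3,1] mem=[0,0,0,0]
After op 4 (/): stack=[3,3] mem=[0,0,0,0]
After op 5 (swap): stack=[3,3] mem=[0,0,0,0]
After op 6 (STO M0): stack=[3] mem=[3,0,0,0]
After op 7 (RCL M0): stack=[3,3] mem=[3,0,0,0]

[3, 3]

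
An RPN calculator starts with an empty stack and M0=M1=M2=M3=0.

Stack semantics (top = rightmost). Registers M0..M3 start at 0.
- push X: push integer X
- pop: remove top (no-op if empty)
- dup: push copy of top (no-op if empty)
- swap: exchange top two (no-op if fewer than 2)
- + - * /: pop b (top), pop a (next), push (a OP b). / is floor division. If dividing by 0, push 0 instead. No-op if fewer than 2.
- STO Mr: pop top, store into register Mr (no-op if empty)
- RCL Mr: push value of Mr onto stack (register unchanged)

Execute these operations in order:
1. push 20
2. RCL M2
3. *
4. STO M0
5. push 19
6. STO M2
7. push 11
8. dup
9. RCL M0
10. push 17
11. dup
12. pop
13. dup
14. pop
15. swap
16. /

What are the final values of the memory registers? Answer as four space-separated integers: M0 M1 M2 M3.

Answer: 0 0 19 0

Derivation:
After op 1 (push 20): stack=[20] mem=[0,0,0,0]
After op 2 (RCL M2): stack=[20,0] mem=[0,0,0,0]
After op 3 (*): stack=[0] mem=[0,0,0,0]
After op 4 (STO M0): stack=[empty] mem=[0,0,0,0]
After op 5 (push 19): stack=[19] mem=[0,0,0,0]
After op 6 (STO M2): stack=[empty] mem=[0,0,19,0]
After op 7 (push 11): stack=[11] mem=[0,0,19,0]
After op 8 (dup): stack=[11,11] mem=[0,0,19,0]
After op 9 (RCL M0): stack=[11,11,0] mem=[0,0,19,0]
After op 10 (push 17): stack=[11,11,0,17] mem=[0,0,19,0]
After op 11 (dup): stack=[11,11,0,17,17] mem=[0,0,19,0]
After op 12 (pop): stack=[11,11,0,17] mem=[0,0,19,0]
After op 13 (dup): stack=[11,11,0,17,17] mem=[0,0,19,0]
After op 14 (pop): stack=[11,11,0,17] mem=[0,0,19,0]
After op 15 (swap): stack=[11,11,17,0] mem=[0,0,19,0]
After op 16 (/): stack=[11,11,0] mem=[0,0,19,0]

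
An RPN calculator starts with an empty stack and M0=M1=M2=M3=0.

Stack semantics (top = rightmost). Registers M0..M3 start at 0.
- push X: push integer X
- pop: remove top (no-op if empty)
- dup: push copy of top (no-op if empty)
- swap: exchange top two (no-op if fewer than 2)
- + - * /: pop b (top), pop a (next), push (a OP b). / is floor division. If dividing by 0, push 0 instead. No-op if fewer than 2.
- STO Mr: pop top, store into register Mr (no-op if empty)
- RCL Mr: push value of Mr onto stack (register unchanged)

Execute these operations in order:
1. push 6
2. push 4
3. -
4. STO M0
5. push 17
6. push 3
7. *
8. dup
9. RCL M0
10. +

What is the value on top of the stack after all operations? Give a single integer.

After op 1 (push 6): stack=[6] mem=[0,0,0,0]
After op 2 (push 4): stack=[6,4] mem=[0,0,0,0]
After op 3 (-): stack=[2] mem=[0,0,0,0]
After op 4 (STO M0): stack=[empty] mem=[2,0,0,0]
After op 5 (push 17): stack=[17] mem=[2,0,0,0]
After op 6 (push 3): stack=[17,3] mem=[2,0,0,0]
After op 7 (*): stack=[51] mem=[2,0,0,0]
After op 8 (dup): stack=[51,51] mem=[2,0,0,0]
After op 9 (RCL M0): stack=[51,51,2] mem=[2,0,0,0]
After op 10 (+): stack=[51,53] mem=[2,0,0,0]

Answer: 53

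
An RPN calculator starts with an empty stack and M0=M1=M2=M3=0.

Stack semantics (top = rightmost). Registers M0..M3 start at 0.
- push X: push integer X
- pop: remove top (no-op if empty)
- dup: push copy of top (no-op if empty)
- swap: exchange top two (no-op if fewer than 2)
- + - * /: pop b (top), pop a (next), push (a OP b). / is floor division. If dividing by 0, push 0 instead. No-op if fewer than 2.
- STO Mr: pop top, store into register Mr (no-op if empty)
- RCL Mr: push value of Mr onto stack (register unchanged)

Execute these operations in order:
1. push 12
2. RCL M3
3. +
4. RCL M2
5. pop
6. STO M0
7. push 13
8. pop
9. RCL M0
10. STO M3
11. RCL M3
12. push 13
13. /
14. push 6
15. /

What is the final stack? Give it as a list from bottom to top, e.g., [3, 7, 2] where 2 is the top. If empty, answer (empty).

Answer: [0]

Derivation:
After op 1 (push 12): stack=[12] mem=[0,0,0,0]
After op 2 (RCL M3): stack=[12,0] mem=[0,0,0,0]
After op 3 (+): stack=[12] mem=[0,0,0,0]
After op 4 (RCL M2): stack=[12,0] mem=[0,0,0,0]
After op 5 (pop): stack=[12] mem=[0,0,0,0]
After op 6 (STO M0): stack=[empty] mem=[12,0,0,0]
After op 7 (push 13): stack=[13] mem=[12,0,0,0]
After op 8 (pop): stack=[empty] mem=[12,0,0,0]
After op 9 (RCL M0): stack=[12] mem=[12,0,0,0]
After op 10 (STO M3): stack=[empty] mem=[12,0,0,12]
After op 11 (RCL M3): stack=[12] mem=[12,0,0,12]
After op 12 (push 13): stack=[12,13] mem=[12,0,0,12]
After op 13 (/): stack=[0] mem=[12,0,0,12]
After op 14 (push 6): stack=[0,6] mem=[12,0,0,12]
After op 15 (/): stack=[0] mem=[12,0,0,12]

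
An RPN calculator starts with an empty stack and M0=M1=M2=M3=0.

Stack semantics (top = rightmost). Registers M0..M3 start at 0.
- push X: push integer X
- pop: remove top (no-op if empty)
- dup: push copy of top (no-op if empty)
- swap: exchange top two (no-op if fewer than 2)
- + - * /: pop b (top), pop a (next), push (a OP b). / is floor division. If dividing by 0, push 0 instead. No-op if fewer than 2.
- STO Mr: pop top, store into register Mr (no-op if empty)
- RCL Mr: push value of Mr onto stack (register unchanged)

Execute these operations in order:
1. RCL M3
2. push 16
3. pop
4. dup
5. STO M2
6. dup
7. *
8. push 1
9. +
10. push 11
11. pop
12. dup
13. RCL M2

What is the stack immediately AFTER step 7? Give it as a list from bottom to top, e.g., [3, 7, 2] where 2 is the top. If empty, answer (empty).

After op 1 (RCL M3): stack=[0] mem=[0,0,0,0]
After op 2 (push 16): stack=[0,16] mem=[0,0,0,0]
After op 3 (pop): stack=[0] mem=[0,0,0,0]
After op 4 (dup): stack=[0,0] mem=[0,0,0,0]
After op 5 (STO M2): stack=[0] mem=[0,0,0,0]
After op 6 (dup): stack=[0,0] mem=[0,0,0,0]
After op 7 (*): stack=[0] mem=[0,0,0,0]

[0]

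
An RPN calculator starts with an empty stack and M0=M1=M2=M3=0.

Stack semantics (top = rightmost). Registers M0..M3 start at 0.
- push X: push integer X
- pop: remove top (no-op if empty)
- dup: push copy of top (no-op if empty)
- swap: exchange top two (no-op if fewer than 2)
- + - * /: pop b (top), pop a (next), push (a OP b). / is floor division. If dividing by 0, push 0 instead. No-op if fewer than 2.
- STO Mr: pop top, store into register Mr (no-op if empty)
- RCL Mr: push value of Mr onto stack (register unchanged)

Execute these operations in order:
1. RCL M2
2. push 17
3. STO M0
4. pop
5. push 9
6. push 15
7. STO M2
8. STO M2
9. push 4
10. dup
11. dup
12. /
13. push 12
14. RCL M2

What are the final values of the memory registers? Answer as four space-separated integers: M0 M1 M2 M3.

After op 1 (RCL M2): stack=[0] mem=[0,0,0,0]
After op 2 (push 17): stack=[0,17] mem=[0,0,0,0]
After op 3 (STO M0): stack=[0] mem=[17,0,0,0]
After op 4 (pop): stack=[empty] mem=[17,0,0,0]
After op 5 (push 9): stack=[9] mem=[17,0,0,0]
After op 6 (push 15): stack=[9,15] mem=[17,0,0,0]
After op 7 (STO M2): stack=[9] mem=[17,0,15,0]
After op 8 (STO M2): stack=[empty] mem=[17,0,9,0]
After op 9 (push 4): stack=[4] mem=[17,0,9,0]
After op 10 (dup): stack=[4,4] mem=[17,0,9,0]
After op 11 (dup): stack=[4,4,4] mem=[17,0,9,0]
After op 12 (/): stack=[4,1] mem=[17,0,9,0]
After op 13 (push 12): stack=[4,1,12] mem=[17,0,9,0]
After op 14 (RCL M2): stack=[4,1,12,9] mem=[17,0,9,0]

Answer: 17 0 9 0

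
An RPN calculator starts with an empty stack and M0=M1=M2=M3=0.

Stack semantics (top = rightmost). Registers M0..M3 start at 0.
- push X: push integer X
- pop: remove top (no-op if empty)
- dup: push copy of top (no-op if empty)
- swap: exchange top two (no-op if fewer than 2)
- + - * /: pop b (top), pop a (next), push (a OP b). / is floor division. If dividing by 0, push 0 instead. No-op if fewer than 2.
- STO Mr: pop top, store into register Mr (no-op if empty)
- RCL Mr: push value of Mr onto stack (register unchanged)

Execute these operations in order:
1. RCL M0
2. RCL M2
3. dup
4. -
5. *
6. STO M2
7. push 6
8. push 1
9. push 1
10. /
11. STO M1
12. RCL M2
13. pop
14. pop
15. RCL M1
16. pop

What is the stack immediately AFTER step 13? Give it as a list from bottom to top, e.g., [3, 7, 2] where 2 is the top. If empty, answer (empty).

After op 1 (RCL M0): stack=[0] mem=[0,0,0,0]
After op 2 (RCL M2): stack=[0,0] mem=[0,0,0,0]
After op 3 (dup): stack=[0,0,0] mem=[0,0,0,0]
After op 4 (-): stack=[0,0] mem=[0,0,0,0]
After op 5 (*): stack=[0] mem=[0,0,0,0]
After op 6 (STO M2): stack=[empty] mem=[0,0,0,0]
After op 7 (push 6): stack=[6] mem=[0,0,0,0]
After op 8 (push 1): stack=[6,1] mem=[0,0,0,0]
After op 9 (push 1): stack=[6,1,1] mem=[0,0,0,0]
After op 10 (/): stack=[6,1] mem=[0,0,0,0]
After op 11 (STO M1): stack=[6] mem=[0,1,0,0]
After op 12 (RCL M2): stack=[6,0] mem=[0,1,0,0]
After op 13 (pop): stack=[6] mem=[0,1,0,0]

[6]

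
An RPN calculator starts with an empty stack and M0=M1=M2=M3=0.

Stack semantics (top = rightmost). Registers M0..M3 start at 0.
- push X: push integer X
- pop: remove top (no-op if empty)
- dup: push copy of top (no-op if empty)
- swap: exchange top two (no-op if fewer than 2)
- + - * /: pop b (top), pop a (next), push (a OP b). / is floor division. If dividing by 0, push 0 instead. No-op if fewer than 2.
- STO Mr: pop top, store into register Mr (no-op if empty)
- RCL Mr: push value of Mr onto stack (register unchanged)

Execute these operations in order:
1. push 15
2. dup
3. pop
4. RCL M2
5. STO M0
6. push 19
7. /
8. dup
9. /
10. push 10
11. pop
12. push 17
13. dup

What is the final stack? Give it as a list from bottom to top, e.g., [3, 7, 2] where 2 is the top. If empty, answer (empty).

Answer: [0, 17, 17]

Derivation:
After op 1 (push 15): stack=[15] mem=[0,0,0,0]
After op 2 (dup): stack=[15,15] mem=[0,0,0,0]
After op 3 (pop): stack=[15] mem=[0,0,0,0]
After op 4 (RCL M2): stack=[15,0] mem=[0,0,0,0]
After op 5 (STO M0): stack=[15] mem=[0,0,0,0]
After op 6 (push 19): stack=[15,19] mem=[0,0,0,0]
After op 7 (/): stack=[0] mem=[0,0,0,0]
After op 8 (dup): stack=[0,0] mem=[0,0,0,0]
After op 9 (/): stack=[0] mem=[0,0,0,0]
After op 10 (push 10): stack=[0,10] mem=[0,0,0,0]
After op 11 (pop): stack=[0] mem=[0,0,0,0]
After op 12 (push 17): stack=[0,17] mem=[0,0,0,0]
After op 13 (dup): stack=[0,17,17] mem=[0,0,0,0]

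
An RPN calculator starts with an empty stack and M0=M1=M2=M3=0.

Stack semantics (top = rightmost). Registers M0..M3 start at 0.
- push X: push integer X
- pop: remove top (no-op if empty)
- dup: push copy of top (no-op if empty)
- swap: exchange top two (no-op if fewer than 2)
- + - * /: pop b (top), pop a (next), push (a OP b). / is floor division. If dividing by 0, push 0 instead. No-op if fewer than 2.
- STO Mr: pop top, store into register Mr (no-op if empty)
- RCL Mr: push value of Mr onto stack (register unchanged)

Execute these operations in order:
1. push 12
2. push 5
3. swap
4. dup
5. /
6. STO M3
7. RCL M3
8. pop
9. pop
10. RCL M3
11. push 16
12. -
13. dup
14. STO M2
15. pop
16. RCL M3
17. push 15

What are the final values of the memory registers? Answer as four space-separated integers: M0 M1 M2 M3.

After op 1 (push 12): stack=[12] mem=[0,0,0,0]
After op 2 (push 5): stack=[12,5] mem=[0,0,0,0]
After op 3 (swap): stack=[5,12] mem=[0,0,0,0]
After op 4 (dup): stack=[5,12,12] mem=[0,0,0,0]
After op 5 (/): stack=[5,1] mem=[0,0,0,0]
After op 6 (STO M3): stack=[5] mem=[0,0,0,1]
After op 7 (RCL M3): stack=[5,1] mem=[0,0,0,1]
After op 8 (pop): stack=[5] mem=[0,0,0,1]
After op 9 (pop): stack=[empty] mem=[0,0,0,1]
After op 10 (RCL M3): stack=[1] mem=[0,0,0,1]
After op 11 (push 16): stack=[1,16] mem=[0,0,0,1]
After op 12 (-): stack=[-15] mem=[0,0,0,1]
After op 13 (dup): stack=[-15,-15] mem=[0,0,0,1]
After op 14 (STO M2): stack=[-15] mem=[0,0,-15,1]
After op 15 (pop): stack=[empty] mem=[0,0,-15,1]
After op 16 (RCL M3): stack=[1] mem=[0,0,-15,1]
After op 17 (push 15): stack=[1,15] mem=[0,0,-15,1]

Answer: 0 0 -15 1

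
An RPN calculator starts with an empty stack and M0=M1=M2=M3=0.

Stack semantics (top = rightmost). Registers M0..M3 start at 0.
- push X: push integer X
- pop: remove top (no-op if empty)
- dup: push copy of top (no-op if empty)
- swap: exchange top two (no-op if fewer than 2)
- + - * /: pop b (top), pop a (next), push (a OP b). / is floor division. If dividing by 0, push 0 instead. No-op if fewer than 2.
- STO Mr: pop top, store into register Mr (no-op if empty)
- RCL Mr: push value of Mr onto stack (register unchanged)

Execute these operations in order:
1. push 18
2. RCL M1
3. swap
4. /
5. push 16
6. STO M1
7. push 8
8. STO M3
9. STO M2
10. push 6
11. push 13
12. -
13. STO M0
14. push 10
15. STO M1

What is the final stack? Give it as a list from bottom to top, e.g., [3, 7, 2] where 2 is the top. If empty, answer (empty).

After op 1 (push 18): stack=[18] mem=[0,0,0,0]
After op 2 (RCL M1): stack=[18,0] mem=[0,0,0,0]
After op 3 (swap): stack=[0,18] mem=[0,0,0,0]
After op 4 (/): stack=[0] mem=[0,0,0,0]
After op 5 (push 16): stack=[0,16] mem=[0,0,0,0]
After op 6 (STO M1): stack=[0] mem=[0,16,0,0]
After op 7 (push 8): stack=[0,8] mem=[0,16,0,0]
After op 8 (STO M3): stack=[0] mem=[0,16,0,8]
After op 9 (STO M2): stack=[empty] mem=[0,16,0,8]
After op 10 (push 6): stack=[6] mem=[0,16,0,8]
After op 11 (push 13): stack=[6,13] mem=[0,16,0,8]
After op 12 (-): stack=[-7] mem=[0,16,0,8]
After op 13 (STO M0): stack=[empty] mem=[-7,16,0,8]
After op 14 (push 10): stack=[10] mem=[-7,16,0,8]
After op 15 (STO M1): stack=[empty] mem=[-7,10,0,8]

Answer: (empty)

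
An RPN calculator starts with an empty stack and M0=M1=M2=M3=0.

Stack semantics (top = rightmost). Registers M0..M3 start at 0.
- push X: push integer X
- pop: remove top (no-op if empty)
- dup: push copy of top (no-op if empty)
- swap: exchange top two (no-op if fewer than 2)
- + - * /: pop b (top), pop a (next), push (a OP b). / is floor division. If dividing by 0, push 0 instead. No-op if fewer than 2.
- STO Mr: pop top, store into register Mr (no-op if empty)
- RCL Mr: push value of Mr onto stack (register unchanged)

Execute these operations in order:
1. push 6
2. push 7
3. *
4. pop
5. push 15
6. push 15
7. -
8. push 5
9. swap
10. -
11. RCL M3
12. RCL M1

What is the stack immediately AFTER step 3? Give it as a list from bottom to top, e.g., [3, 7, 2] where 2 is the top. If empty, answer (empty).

After op 1 (push 6): stack=[6] mem=[0,0,0,0]
After op 2 (push 7): stack=[6,7] mem=[0,0,0,0]
After op 3 (*): stack=[42] mem=[0,0,0,0]

[42]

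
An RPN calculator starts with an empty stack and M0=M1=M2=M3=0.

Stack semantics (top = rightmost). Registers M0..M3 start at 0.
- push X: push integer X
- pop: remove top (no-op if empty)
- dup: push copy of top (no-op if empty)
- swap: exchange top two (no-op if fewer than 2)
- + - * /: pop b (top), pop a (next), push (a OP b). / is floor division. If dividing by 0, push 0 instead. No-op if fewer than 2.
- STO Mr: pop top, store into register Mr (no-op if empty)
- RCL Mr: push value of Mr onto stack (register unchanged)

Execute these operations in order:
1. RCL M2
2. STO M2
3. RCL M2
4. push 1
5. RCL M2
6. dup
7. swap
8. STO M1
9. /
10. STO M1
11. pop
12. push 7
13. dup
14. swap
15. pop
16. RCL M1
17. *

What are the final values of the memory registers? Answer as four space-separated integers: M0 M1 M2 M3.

After op 1 (RCL M2): stack=[0] mem=[0,0,0,0]
After op 2 (STO M2): stack=[empty] mem=[0,0,0,0]
After op 3 (RCL M2): stack=[0] mem=[0,0,0,0]
After op 4 (push 1): stack=[0,1] mem=[0,0,0,0]
After op 5 (RCL M2): stack=[0,1,0] mem=[0,0,0,0]
After op 6 (dup): stack=[0,1,0,0] mem=[0,0,0,0]
After op 7 (swap): stack=[0,1,0,0] mem=[0,0,0,0]
After op 8 (STO M1): stack=[0,1,0] mem=[0,0,0,0]
After op 9 (/): stack=[0,0] mem=[0,0,0,0]
After op 10 (STO M1): stack=[0] mem=[0,0,0,0]
After op 11 (pop): stack=[empty] mem=[0,0,0,0]
After op 12 (push 7): stack=[7] mem=[0,0,0,0]
After op 13 (dup): stack=[7,7] mem=[0,0,0,0]
After op 14 (swap): stack=[7,7] mem=[0,0,0,0]
After op 15 (pop): stack=[7] mem=[0,0,0,0]
After op 16 (RCL M1): stack=[7,0] mem=[0,0,0,0]
After op 17 (*): stack=[0] mem=[0,0,0,0]

Answer: 0 0 0 0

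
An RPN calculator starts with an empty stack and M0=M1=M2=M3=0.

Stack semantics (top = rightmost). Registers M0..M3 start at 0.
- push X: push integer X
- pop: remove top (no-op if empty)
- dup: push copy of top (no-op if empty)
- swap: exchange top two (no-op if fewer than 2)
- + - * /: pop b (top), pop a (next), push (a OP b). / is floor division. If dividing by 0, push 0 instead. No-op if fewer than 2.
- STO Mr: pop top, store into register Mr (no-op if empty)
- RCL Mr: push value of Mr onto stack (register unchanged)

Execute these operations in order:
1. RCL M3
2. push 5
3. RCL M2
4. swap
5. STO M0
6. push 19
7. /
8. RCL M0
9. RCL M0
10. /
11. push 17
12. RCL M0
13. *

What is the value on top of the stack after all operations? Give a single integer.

Answer: 85

Derivation:
After op 1 (RCL M3): stack=[0] mem=[0,0,0,0]
After op 2 (push 5): stack=[0,5] mem=[0,0,0,0]
After op 3 (RCL M2): stack=[0,5,0] mem=[0,0,0,0]
After op 4 (swap): stack=[0,0,5] mem=[0,0,0,0]
After op 5 (STO M0): stack=[0,0] mem=[5,0,0,0]
After op 6 (push 19): stack=[0,0,19] mem=[5,0,0,0]
After op 7 (/): stack=[0,0] mem=[5,0,0,0]
After op 8 (RCL M0): stack=[0,0,5] mem=[5,0,0,0]
After op 9 (RCL M0): stack=[0,0,5,5] mem=[5,0,0,0]
After op 10 (/): stack=[0,0,1] mem=[5,0,0,0]
After op 11 (push 17): stack=[0,0,1,17] mem=[5,0,0,0]
After op 12 (RCL M0): stack=[0,0,1,17,5] mem=[5,0,0,0]
After op 13 (*): stack=[0,0,1,85] mem=[5,0,0,0]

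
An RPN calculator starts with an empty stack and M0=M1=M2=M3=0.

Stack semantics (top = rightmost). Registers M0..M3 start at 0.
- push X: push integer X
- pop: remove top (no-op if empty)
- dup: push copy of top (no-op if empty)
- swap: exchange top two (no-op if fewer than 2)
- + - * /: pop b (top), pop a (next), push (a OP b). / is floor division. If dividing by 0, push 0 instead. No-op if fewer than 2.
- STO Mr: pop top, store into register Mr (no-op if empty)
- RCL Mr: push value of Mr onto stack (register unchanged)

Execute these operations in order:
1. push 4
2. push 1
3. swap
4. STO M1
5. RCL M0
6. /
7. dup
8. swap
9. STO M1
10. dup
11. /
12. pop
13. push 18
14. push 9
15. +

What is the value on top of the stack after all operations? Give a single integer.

Answer: 27

Derivation:
After op 1 (push 4): stack=[4] mem=[0,0,0,0]
After op 2 (push 1): stack=[4,1] mem=[0,0,0,0]
After op 3 (swap): stack=[1,4] mem=[0,0,0,0]
After op 4 (STO M1): stack=[1] mem=[0,4,0,0]
After op 5 (RCL M0): stack=[1,0] mem=[0,4,0,0]
After op 6 (/): stack=[0] mem=[0,4,0,0]
After op 7 (dup): stack=[0,0] mem=[0,4,0,0]
After op 8 (swap): stack=[0,0] mem=[0,4,0,0]
After op 9 (STO M1): stack=[0] mem=[0,0,0,0]
After op 10 (dup): stack=[0,0] mem=[0,0,0,0]
After op 11 (/): stack=[0] mem=[0,0,0,0]
After op 12 (pop): stack=[empty] mem=[0,0,0,0]
After op 13 (push 18): stack=[18] mem=[0,0,0,0]
After op 14 (push 9): stack=[18,9] mem=[0,0,0,0]
After op 15 (+): stack=[27] mem=[0,0,0,0]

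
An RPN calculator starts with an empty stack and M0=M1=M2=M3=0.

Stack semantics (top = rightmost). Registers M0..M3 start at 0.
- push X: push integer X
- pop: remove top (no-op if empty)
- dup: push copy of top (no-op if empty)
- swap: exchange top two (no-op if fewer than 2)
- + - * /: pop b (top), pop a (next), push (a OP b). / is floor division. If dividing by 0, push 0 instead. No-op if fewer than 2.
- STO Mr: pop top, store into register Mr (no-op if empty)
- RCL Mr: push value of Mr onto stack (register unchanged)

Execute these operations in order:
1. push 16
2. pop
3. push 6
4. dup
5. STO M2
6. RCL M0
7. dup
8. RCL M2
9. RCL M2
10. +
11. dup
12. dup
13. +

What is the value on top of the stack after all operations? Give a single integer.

Answer: 24

Derivation:
After op 1 (push 16): stack=[16] mem=[0,0,0,0]
After op 2 (pop): stack=[empty] mem=[0,0,0,0]
After op 3 (push 6): stack=[6] mem=[0,0,0,0]
After op 4 (dup): stack=[6,6] mem=[0,0,0,0]
After op 5 (STO M2): stack=[6] mem=[0,0,6,0]
After op 6 (RCL M0): stack=[6,0] mem=[0,0,6,0]
After op 7 (dup): stack=[6,0,0] mem=[0,0,6,0]
After op 8 (RCL M2): stack=[6,0,0,6] mem=[0,0,6,0]
After op 9 (RCL M2): stack=[6,0,0,6,6] mem=[0,0,6,0]
After op 10 (+): stack=[6,0,0,12] mem=[0,0,6,0]
After op 11 (dup): stack=[6,0,0,12,12] mem=[0,0,6,0]
After op 12 (dup): stack=[6,0,0,12,12,12] mem=[0,0,6,0]
After op 13 (+): stack=[6,0,0,12,24] mem=[0,0,6,0]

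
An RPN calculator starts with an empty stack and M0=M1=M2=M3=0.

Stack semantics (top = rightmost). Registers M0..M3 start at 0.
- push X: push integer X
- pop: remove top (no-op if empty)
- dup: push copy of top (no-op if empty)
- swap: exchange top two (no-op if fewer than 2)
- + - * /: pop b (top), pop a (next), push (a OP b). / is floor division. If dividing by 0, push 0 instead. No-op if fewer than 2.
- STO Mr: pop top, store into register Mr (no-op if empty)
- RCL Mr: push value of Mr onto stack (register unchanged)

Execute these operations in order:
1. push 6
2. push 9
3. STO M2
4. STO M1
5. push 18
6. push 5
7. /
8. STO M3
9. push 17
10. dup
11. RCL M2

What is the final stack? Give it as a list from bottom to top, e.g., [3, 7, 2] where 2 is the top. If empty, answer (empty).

After op 1 (push 6): stack=[6] mem=[0,0,0,0]
After op 2 (push 9): stack=[6,9] mem=[0,0,0,0]
After op 3 (STO M2): stack=[6] mem=[0,0,9,0]
After op 4 (STO M1): stack=[empty] mem=[0,6,9,0]
After op 5 (push 18): stack=[18] mem=[0,6,9,0]
After op 6 (push 5): stack=[18,5] mem=[0,6,9,0]
After op 7 (/): stack=[3] mem=[0,6,9,0]
After op 8 (STO M3): stack=[empty] mem=[0,6,9,3]
After op 9 (push 17): stack=[17] mem=[0,6,9,3]
After op 10 (dup): stack=[17,17] mem=[0,6,9,3]
After op 11 (RCL M2): stack=[17,17,9] mem=[0,6,9,3]

Answer: [17, 17, 9]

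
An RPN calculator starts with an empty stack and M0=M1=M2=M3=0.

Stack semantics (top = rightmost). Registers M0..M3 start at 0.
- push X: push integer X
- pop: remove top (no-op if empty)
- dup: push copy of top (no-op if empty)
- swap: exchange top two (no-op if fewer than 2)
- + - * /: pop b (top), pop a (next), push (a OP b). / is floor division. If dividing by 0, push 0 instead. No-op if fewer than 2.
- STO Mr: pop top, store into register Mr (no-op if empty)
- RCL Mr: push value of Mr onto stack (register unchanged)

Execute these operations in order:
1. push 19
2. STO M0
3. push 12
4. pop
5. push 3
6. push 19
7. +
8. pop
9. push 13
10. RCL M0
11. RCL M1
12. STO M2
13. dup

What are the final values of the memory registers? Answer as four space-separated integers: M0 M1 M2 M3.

After op 1 (push 19): stack=[19] mem=[0,0,0,0]
After op 2 (STO M0): stack=[empty] mem=[19,0,0,0]
After op 3 (push 12): stack=[12] mem=[19,0,0,0]
After op 4 (pop): stack=[empty] mem=[19,0,0,0]
After op 5 (push 3): stack=[3] mem=[19,0,0,0]
After op 6 (push 19): stack=[3,19] mem=[19,0,0,0]
After op 7 (+): stack=[22] mem=[19,0,0,0]
After op 8 (pop): stack=[empty] mem=[19,0,0,0]
After op 9 (push 13): stack=[13] mem=[19,0,0,0]
After op 10 (RCL M0): stack=[13,19] mem=[19,0,0,0]
After op 11 (RCL M1): stack=[13,19,0] mem=[19,0,0,0]
After op 12 (STO M2): stack=[13,19] mem=[19,0,0,0]
After op 13 (dup): stack=[13,19,19] mem=[19,0,0,0]

Answer: 19 0 0 0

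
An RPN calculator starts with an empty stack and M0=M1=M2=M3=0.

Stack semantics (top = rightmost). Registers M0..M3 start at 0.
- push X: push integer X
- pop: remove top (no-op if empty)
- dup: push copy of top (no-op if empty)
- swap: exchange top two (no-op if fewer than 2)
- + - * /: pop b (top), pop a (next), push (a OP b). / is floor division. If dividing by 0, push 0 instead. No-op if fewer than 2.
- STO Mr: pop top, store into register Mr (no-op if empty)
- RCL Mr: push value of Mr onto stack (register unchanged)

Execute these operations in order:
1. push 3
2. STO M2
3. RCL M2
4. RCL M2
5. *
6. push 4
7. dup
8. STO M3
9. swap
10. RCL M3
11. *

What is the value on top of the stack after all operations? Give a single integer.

Answer: 36

Derivation:
After op 1 (push 3): stack=[3] mem=[0,0,0,0]
After op 2 (STO M2): stack=[empty] mem=[0,0,3,0]
After op 3 (RCL M2): stack=[3] mem=[0,0,3,0]
After op 4 (RCL M2): stack=[3,3] mem=[0,0,3,0]
After op 5 (*): stack=[9] mem=[0,0,3,0]
After op 6 (push 4): stack=[9,4] mem=[0,0,3,0]
After op 7 (dup): stack=[9,4,4] mem=[0,0,3,0]
After op 8 (STO M3): stack=[9,4] mem=[0,0,3,4]
After op 9 (swap): stack=[4,9] mem=[0,0,3,4]
After op 10 (RCL M3): stack=[4,9,4] mem=[0,0,3,4]
After op 11 (*): stack=[4,36] mem=[0,0,3,4]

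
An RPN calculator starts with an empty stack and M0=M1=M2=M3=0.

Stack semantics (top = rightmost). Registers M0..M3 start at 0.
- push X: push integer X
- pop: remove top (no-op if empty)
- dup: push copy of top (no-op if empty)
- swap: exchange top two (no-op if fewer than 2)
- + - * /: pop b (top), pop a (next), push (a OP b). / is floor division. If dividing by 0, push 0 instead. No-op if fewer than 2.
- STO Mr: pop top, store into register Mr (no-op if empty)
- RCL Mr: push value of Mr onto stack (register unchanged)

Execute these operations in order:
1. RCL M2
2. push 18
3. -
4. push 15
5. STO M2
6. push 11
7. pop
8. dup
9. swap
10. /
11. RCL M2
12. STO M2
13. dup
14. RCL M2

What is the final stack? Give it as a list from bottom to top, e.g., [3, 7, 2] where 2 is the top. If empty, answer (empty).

Answer: [1, 1, 15]

Derivation:
After op 1 (RCL M2): stack=[0] mem=[0,0,0,0]
After op 2 (push 18): stack=[0,18] mem=[0,0,0,0]
After op 3 (-): stack=[-18] mem=[0,0,0,0]
After op 4 (push 15): stack=[-18,15] mem=[0,0,0,0]
After op 5 (STO M2): stack=[-18] mem=[0,0,15,0]
After op 6 (push 11): stack=[-18,11] mem=[0,0,15,0]
After op 7 (pop): stack=[-18] mem=[0,0,15,0]
After op 8 (dup): stack=[-18,-18] mem=[0,0,15,0]
After op 9 (swap): stack=[-18,-18] mem=[0,0,15,0]
After op 10 (/): stack=[1] mem=[0,0,15,0]
After op 11 (RCL M2): stack=[1,15] mem=[0,0,15,0]
After op 12 (STO M2): stack=[1] mem=[0,0,15,0]
After op 13 (dup): stack=[1,1] mem=[0,0,15,0]
After op 14 (RCL M2): stack=[1,1,15] mem=[0,0,15,0]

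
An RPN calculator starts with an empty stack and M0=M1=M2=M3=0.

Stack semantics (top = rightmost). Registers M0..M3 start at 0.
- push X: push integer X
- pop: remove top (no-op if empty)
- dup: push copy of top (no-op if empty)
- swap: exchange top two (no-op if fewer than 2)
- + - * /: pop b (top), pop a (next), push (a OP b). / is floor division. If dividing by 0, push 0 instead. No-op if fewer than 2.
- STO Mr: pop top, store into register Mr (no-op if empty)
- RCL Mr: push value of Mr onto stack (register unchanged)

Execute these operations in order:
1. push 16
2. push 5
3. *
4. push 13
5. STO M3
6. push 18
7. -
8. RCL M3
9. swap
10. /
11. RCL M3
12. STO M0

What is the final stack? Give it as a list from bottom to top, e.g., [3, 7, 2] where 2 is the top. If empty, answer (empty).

Answer: [0]

Derivation:
After op 1 (push 16): stack=[16] mem=[0,0,0,0]
After op 2 (push 5): stack=[16,5] mem=[0,0,0,0]
After op 3 (*): stack=[80] mem=[0,0,0,0]
After op 4 (push 13): stack=[80,13] mem=[0,0,0,0]
After op 5 (STO M3): stack=[80] mem=[0,0,0,13]
After op 6 (push 18): stack=[80,18] mem=[0,0,0,13]
After op 7 (-): stack=[62] mem=[0,0,0,13]
After op 8 (RCL M3): stack=[62,13] mem=[0,0,0,13]
After op 9 (swap): stack=[13,62] mem=[0,0,0,13]
After op 10 (/): stack=[0] mem=[0,0,0,13]
After op 11 (RCL M3): stack=[0,13] mem=[0,0,0,13]
After op 12 (STO M0): stack=[0] mem=[13,0,0,13]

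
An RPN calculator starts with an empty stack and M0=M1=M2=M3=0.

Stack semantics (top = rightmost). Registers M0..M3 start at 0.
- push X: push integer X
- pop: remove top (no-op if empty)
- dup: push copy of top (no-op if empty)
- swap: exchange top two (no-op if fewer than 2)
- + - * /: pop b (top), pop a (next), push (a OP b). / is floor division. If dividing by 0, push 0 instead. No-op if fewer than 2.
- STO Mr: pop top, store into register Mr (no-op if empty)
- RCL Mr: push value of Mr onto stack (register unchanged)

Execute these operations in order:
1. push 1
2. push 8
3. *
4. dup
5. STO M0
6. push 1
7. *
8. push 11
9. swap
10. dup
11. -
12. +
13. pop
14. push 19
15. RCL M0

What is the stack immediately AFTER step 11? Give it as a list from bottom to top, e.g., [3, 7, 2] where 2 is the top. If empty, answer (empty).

After op 1 (push 1): stack=[1] mem=[0,0,0,0]
After op 2 (push 8): stack=[1,8] mem=[0,0,0,0]
After op 3 (*): stack=[8] mem=[0,0,0,0]
After op 4 (dup): stack=[8,8] mem=[0,0,0,0]
After op 5 (STO M0): stack=[8] mem=[8,0,0,0]
After op 6 (push 1): stack=[8,1] mem=[8,0,0,0]
After op 7 (*): stack=[8] mem=[8,0,0,0]
After op 8 (push 11): stack=[8,11] mem=[8,0,0,0]
After op 9 (swap): stack=[11,8] mem=[8,0,0,0]
After op 10 (dup): stack=[11,8,8] mem=[8,0,0,0]
After op 11 (-): stack=[11,0] mem=[8,0,0,0]

[11, 0]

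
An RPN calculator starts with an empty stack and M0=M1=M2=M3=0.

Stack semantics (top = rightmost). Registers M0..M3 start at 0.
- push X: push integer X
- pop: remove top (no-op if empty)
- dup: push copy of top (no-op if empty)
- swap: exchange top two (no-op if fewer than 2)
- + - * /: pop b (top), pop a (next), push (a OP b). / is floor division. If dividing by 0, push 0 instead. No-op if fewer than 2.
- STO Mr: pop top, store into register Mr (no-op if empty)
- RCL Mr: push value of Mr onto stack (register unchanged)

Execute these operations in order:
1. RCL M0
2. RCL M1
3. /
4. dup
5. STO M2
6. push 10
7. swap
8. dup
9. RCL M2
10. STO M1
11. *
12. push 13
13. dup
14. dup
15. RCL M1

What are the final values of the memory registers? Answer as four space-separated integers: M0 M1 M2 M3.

Answer: 0 0 0 0

Derivation:
After op 1 (RCL M0): stack=[0] mem=[0,0,0,0]
After op 2 (RCL M1): stack=[0,0] mem=[0,0,0,0]
After op 3 (/): stack=[0] mem=[0,0,0,0]
After op 4 (dup): stack=[0,0] mem=[0,0,0,0]
After op 5 (STO M2): stack=[0] mem=[0,0,0,0]
After op 6 (push 10): stack=[0,10] mem=[0,0,0,0]
After op 7 (swap): stack=[10,0] mem=[0,0,0,0]
After op 8 (dup): stack=[10,0,0] mem=[0,0,0,0]
After op 9 (RCL M2): stack=[10,0,0,0] mem=[0,0,0,0]
After op 10 (STO M1): stack=[10,0,0] mem=[0,0,0,0]
After op 11 (*): stack=[10,0] mem=[0,0,0,0]
After op 12 (push 13): stack=[10,0,13] mem=[0,0,0,0]
After op 13 (dup): stack=[10,0,13,13] mem=[0,0,0,0]
After op 14 (dup): stack=[10,0,13,13,13] mem=[0,0,0,0]
After op 15 (RCL M1): stack=[10,0,13,13,13,0] mem=[0,0,0,0]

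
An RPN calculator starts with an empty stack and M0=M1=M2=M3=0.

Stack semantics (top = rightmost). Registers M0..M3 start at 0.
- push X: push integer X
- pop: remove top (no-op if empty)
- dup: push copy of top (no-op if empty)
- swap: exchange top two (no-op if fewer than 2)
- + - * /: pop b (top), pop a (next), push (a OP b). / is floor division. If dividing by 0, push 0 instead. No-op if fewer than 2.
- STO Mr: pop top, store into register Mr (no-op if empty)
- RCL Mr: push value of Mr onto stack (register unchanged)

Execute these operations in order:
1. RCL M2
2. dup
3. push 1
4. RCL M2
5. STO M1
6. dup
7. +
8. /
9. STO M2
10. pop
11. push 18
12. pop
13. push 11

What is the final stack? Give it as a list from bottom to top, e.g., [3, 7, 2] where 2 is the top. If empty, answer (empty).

Answer: [11]

Derivation:
After op 1 (RCL M2): stack=[0] mem=[0,0,0,0]
After op 2 (dup): stack=[0,0] mem=[0,0,0,0]
After op 3 (push 1): stack=[0,0,1] mem=[0,0,0,0]
After op 4 (RCL M2): stack=[0,0,1,0] mem=[0,0,0,0]
After op 5 (STO M1): stack=[0,0,1] mem=[0,0,0,0]
After op 6 (dup): stack=[0,0,1,1] mem=[0,0,0,0]
After op 7 (+): stack=[0,0,2] mem=[0,0,0,0]
After op 8 (/): stack=[0,0] mem=[0,0,0,0]
After op 9 (STO M2): stack=[0] mem=[0,0,0,0]
After op 10 (pop): stack=[empty] mem=[0,0,0,0]
After op 11 (push 18): stack=[18] mem=[0,0,0,0]
After op 12 (pop): stack=[empty] mem=[0,0,0,0]
After op 13 (push 11): stack=[11] mem=[0,0,0,0]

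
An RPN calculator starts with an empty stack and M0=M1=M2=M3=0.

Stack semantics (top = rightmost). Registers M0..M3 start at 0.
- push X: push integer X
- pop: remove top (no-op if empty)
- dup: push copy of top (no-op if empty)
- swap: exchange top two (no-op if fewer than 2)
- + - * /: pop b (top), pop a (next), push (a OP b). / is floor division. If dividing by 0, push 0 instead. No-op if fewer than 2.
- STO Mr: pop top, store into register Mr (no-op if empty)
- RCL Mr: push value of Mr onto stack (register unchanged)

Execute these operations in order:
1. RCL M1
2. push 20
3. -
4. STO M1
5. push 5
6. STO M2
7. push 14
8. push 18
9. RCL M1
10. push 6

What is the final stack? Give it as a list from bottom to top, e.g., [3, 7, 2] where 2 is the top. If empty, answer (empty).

Answer: [14, 18, -20, 6]

Derivation:
After op 1 (RCL M1): stack=[0] mem=[0,0,0,0]
After op 2 (push 20): stack=[0,20] mem=[0,0,0,0]
After op 3 (-): stack=[-20] mem=[0,0,0,0]
After op 4 (STO M1): stack=[empty] mem=[0,-20,0,0]
After op 5 (push 5): stack=[5] mem=[0,-20,0,0]
After op 6 (STO M2): stack=[empty] mem=[0,-20,5,0]
After op 7 (push 14): stack=[14] mem=[0,-20,5,0]
After op 8 (push 18): stack=[14,18] mem=[0,-20,5,0]
After op 9 (RCL M1): stack=[14,18,-20] mem=[0,-20,5,0]
After op 10 (push 6): stack=[14,18,-20,6] mem=[0,-20,5,0]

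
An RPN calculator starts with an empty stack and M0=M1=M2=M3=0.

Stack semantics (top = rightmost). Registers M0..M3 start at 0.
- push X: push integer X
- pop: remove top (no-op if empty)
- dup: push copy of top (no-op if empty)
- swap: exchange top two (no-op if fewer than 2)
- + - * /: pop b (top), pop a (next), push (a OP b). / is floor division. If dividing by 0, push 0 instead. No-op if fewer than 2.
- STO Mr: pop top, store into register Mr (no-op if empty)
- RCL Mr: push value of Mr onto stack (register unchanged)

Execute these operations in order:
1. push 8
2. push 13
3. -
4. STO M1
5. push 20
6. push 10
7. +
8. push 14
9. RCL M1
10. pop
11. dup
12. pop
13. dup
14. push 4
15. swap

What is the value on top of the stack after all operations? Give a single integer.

Answer: 14

Derivation:
After op 1 (push 8): stack=[8] mem=[0,0,0,0]
After op 2 (push 13): stack=[8,13] mem=[0,0,0,0]
After op 3 (-): stack=[-5] mem=[0,0,0,0]
After op 4 (STO M1): stack=[empty] mem=[0,-5,0,0]
After op 5 (push 20): stack=[20] mem=[0,-5,0,0]
After op 6 (push 10): stack=[20,10] mem=[0,-5,0,0]
After op 7 (+): stack=[30] mem=[0,-5,0,0]
After op 8 (push 14): stack=[30,14] mem=[0,-5,0,0]
After op 9 (RCL M1): stack=[30,14,-5] mem=[0,-5,0,0]
After op 10 (pop): stack=[30,14] mem=[0,-5,0,0]
After op 11 (dup): stack=[30,14,14] mem=[0,-5,0,0]
After op 12 (pop): stack=[30,14] mem=[0,-5,0,0]
After op 13 (dup): stack=[30,14,14] mem=[0,-5,0,0]
After op 14 (push 4): stack=[30,14,14,4] mem=[0,-5,0,0]
After op 15 (swap): stack=[30,14,4,14] mem=[0,-5,0,0]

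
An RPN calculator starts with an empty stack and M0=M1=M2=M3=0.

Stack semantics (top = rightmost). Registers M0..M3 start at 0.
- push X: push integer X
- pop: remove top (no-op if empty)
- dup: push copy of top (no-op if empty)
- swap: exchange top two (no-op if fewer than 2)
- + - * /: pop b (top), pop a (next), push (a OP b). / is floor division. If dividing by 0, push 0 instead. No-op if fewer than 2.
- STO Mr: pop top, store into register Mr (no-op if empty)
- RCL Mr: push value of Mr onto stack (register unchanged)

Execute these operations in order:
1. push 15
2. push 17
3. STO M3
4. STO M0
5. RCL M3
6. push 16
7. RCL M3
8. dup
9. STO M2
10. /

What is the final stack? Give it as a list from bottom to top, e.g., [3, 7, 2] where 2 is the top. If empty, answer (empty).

Answer: [17, 0]

Derivation:
After op 1 (push 15): stack=[15] mem=[0,0,0,0]
After op 2 (push 17): stack=[15,17] mem=[0,0,0,0]
After op 3 (STO M3): stack=[15] mem=[0,0,0,17]
After op 4 (STO M0): stack=[empty] mem=[15,0,0,17]
After op 5 (RCL M3): stack=[17] mem=[15,0,0,17]
After op 6 (push 16): stack=[17,16] mem=[15,0,0,17]
After op 7 (RCL M3): stack=[17,16,17] mem=[15,0,0,17]
After op 8 (dup): stack=[17,16,17,17] mem=[15,0,0,17]
After op 9 (STO M2): stack=[17,16,17] mem=[15,0,17,17]
After op 10 (/): stack=[17,0] mem=[15,0,17,17]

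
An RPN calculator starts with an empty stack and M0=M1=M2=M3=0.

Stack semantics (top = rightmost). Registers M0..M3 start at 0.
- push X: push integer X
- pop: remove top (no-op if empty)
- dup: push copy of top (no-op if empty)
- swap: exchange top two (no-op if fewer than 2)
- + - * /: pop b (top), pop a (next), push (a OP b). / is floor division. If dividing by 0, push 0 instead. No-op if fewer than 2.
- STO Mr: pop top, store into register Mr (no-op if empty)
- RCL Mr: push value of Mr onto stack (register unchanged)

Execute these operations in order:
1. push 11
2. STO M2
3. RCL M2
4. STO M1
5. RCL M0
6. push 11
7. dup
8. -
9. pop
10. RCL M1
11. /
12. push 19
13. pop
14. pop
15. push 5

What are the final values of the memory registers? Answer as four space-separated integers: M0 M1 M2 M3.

After op 1 (push 11): stack=[11] mem=[0,0,0,0]
After op 2 (STO M2): stack=[empty] mem=[0,0,11,0]
After op 3 (RCL M2): stack=[11] mem=[0,0,11,0]
After op 4 (STO M1): stack=[empty] mem=[0,11,11,0]
After op 5 (RCL M0): stack=[0] mem=[0,11,11,0]
After op 6 (push 11): stack=[0,11] mem=[0,11,11,0]
After op 7 (dup): stack=[0,11,11] mem=[0,11,11,0]
After op 8 (-): stack=[0,0] mem=[0,11,11,0]
After op 9 (pop): stack=[0] mem=[0,11,11,0]
After op 10 (RCL M1): stack=[0,11] mem=[0,11,11,0]
After op 11 (/): stack=[0] mem=[0,11,11,0]
After op 12 (push 19): stack=[0,19] mem=[0,11,11,0]
After op 13 (pop): stack=[0] mem=[0,11,11,0]
After op 14 (pop): stack=[empty] mem=[0,11,11,0]
After op 15 (push 5): stack=[5] mem=[0,11,11,0]

Answer: 0 11 11 0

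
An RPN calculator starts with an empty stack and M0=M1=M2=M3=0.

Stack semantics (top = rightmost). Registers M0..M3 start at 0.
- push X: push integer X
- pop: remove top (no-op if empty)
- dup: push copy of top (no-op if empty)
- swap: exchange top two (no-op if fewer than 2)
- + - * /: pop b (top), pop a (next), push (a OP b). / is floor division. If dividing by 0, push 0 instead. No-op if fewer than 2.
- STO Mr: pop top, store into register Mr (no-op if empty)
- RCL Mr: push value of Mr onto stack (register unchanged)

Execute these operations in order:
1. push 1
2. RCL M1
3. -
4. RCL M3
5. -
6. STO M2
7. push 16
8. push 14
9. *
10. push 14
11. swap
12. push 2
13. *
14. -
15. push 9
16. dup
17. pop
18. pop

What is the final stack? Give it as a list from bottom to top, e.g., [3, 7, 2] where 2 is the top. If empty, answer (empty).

After op 1 (push 1): stack=[1] mem=[0,0,0,0]
After op 2 (RCL M1): stack=[1,0] mem=[0,0,0,0]
After op 3 (-): stack=[1] mem=[0,0,0,0]
After op 4 (RCL M3): stack=[1,0] mem=[0,0,0,0]
After op 5 (-): stack=[1] mem=[0,0,0,0]
After op 6 (STO M2): stack=[empty] mem=[0,0,1,0]
After op 7 (push 16): stack=[16] mem=[0,0,1,0]
After op 8 (push 14): stack=[16,14] mem=[0,0,1,0]
After op 9 (*): stack=[224] mem=[0,0,1,0]
After op 10 (push 14): stack=[224,14] mem=[0,0,1,0]
After op 11 (swap): stack=[14,224] mem=[0,0,1,0]
After op 12 (push 2): stack=[14,224,2] mem=[0,0,1,0]
After op 13 (*): stack=[14,448] mem=[0,0,1,0]
After op 14 (-): stack=[-434] mem=[0,0,1,0]
After op 15 (push 9): stack=[-434,9] mem=[0,0,1,0]
After op 16 (dup): stack=[-434,9,9] mem=[0,0,1,0]
After op 17 (pop): stack=[-434,9] mem=[0,0,1,0]
After op 18 (pop): stack=[-434] mem=[0,0,1,0]

Answer: [-434]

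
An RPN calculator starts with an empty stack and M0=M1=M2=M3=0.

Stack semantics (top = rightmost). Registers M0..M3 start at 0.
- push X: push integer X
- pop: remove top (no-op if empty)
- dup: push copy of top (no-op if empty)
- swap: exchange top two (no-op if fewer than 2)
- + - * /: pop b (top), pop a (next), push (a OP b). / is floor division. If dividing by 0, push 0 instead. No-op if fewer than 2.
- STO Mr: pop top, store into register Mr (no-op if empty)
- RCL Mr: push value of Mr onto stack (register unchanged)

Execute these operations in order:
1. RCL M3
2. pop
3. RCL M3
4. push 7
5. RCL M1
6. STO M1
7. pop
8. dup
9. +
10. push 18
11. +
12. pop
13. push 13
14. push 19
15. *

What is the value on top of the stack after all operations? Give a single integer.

Answer: 247

Derivation:
After op 1 (RCL M3): stack=[0] mem=[0,0,0,0]
After op 2 (pop): stack=[empty] mem=[0,0,0,0]
After op 3 (RCL M3): stack=[0] mem=[0,0,0,0]
After op 4 (push 7): stack=[0,7] mem=[0,0,0,0]
After op 5 (RCL M1): stack=[0,7,0] mem=[0,0,0,0]
After op 6 (STO M1): stack=[0,7] mem=[0,0,0,0]
After op 7 (pop): stack=[0] mem=[0,0,0,0]
After op 8 (dup): stack=[0,0] mem=[0,0,0,0]
After op 9 (+): stack=[0] mem=[0,0,0,0]
After op 10 (push 18): stack=[0,18] mem=[0,0,0,0]
After op 11 (+): stack=[18] mem=[0,0,0,0]
After op 12 (pop): stack=[empty] mem=[0,0,0,0]
After op 13 (push 13): stack=[13] mem=[0,0,0,0]
After op 14 (push 19): stack=[13,19] mem=[0,0,0,0]
After op 15 (*): stack=[247] mem=[0,0,0,0]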